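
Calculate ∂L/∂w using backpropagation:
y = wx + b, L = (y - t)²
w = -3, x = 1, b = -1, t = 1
∂L/∂w = -10

y = wx + b = (-3)(1) + -1 = -4
∂L/∂y = 2(y - t) = 2(-4 - 1) = -10
∂y/∂w = x = 1
∂L/∂w = ∂L/∂y · ∂y/∂w = -10 × 1 = -10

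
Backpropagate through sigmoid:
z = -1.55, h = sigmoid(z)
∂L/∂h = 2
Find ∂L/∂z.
∂L/∂z = 0.2889

σ(-1.55) = 0.1751
σ'(-1.55) = σ(-1.55)(1 - σ(-1.55)) = 0.1751 × 0.8249 = 0.1444
∂L/∂z = ∂L/∂h · σ'(z) = 2 × 0.1444 = 0.2889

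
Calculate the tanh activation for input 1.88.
0.9545

tanh(1.88) = (e^(1.88) - e^(-1.88))/(e^(1.88) + e^(-1.88)) = 0.9545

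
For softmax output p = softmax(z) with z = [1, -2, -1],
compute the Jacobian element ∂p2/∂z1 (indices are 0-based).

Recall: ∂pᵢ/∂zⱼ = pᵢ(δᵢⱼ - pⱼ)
∂p2/∂z1 = -0.004797

p = softmax(z) = [0.8438, 0.04201, 0.1142]
p2 = 0.1142, p1 = 0.04201

∂p2/∂z1 = -p2 × p1 = -0.1142 × 0.04201 = -0.004797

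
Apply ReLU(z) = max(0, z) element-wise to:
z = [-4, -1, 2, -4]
h = [0, 0, 2, 0]

ReLU applied element-wise: max(0,-4)=0, max(0,-1)=0, max(0,2)=2, max(0,-4)=0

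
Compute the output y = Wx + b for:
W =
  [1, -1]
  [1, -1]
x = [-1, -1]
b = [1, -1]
y = [1, -1]

Wx = [1×-1 + -1×-1, 1×-1 + -1×-1]
   = [0, 0]
y = Wx + b = [0 + 1, 0 + -1] = [1, -1]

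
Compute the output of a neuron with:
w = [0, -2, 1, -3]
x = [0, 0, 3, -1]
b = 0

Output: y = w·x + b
y = 6

y = (0)(0) + (-2)(0) + (1)(3) + (-3)(-1) + 0 = 6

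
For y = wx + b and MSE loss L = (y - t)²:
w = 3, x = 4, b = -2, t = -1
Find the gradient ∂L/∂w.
∂L/∂w = 88

y = wx + b = (3)(4) + -2 = 10
∂L/∂y = 2(y - t) = 2(10 - -1) = 22
∂y/∂w = x = 4
∂L/∂w = ∂L/∂y · ∂y/∂w = 22 × 4 = 88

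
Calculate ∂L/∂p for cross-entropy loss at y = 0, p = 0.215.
∂L/∂p = 1.274

∂L/∂p = -y/p + (1-y)/(1-p) = 0 + 1/0.785 = 1.274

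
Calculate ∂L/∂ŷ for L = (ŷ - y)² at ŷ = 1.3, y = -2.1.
∂L/∂ŷ = 6.8

∂L/∂ŷ = 2(ŷ - y) = 2(1.3 - -2.1) = 2(3.4) = 6.8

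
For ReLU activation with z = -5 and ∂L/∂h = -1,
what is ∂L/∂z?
∂L/∂z = 0

h = ReLU(-5) = 0
Since z < 0: ∂h/∂z = 0
∂L/∂z = ∂L/∂h · ∂h/∂z = -1 × 0 = 0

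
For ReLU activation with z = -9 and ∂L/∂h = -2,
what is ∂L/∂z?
∂L/∂z = 0

h = ReLU(-9) = 0
Since z < 0: ∂h/∂z = 0
∂L/∂z = ∂L/∂h · ∂h/∂z = -2 × 0 = 0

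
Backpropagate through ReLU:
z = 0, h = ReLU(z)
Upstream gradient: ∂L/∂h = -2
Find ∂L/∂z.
∂L/∂z = 0

h = ReLU(0) = 0
At z = 0: ∂h/∂z = 0 (by convention)
∂L/∂z = ∂L/∂h · ∂h/∂z = -2 × 0 = 0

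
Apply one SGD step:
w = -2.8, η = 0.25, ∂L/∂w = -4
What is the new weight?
w_new = -1.8

w_new = w - η·∂L/∂w = -2.8 - 0.25×(-4) = -2.8 - (-1) = -1.8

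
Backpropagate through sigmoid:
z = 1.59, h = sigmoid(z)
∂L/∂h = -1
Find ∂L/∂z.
∂L/∂z = -0.1407

σ(1.59) = 0.8306
σ'(1.59) = σ(1.59)(1 - σ(1.59)) = 0.8306 × 0.1694 = 0.1407
∂L/∂z = ∂L/∂h · σ'(z) = -1 × 0.1407 = -0.1407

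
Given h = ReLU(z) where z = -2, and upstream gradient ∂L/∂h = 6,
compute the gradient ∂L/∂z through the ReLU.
∂L/∂z = 0

h = ReLU(-2) = 0
Since z < 0: ∂h/∂z = 0
∂L/∂z = ∂L/∂h · ∂h/∂z = 6 × 0 = 0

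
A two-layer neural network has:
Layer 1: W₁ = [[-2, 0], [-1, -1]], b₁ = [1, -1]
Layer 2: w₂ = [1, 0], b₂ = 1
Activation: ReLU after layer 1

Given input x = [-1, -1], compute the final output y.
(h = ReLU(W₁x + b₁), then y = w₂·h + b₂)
y = 4

Layer 1 pre-activation: z₁ = [3, 1]
After ReLU: h = [3, 1]
Layer 2 output: y = 1×3 + 0×1 + 1 = 4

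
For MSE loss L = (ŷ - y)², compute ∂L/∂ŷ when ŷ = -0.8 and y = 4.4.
∂L/∂ŷ = -10.4

∂L/∂ŷ = 2(ŷ - y) = 2(-0.8 - 4.4) = 2(-5.2) = -10.4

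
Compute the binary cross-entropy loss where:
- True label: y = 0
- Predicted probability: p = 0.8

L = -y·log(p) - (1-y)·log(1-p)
L = 1.609

L = -0·log(0.8) - 1·log(0.2) = -log(0.2) = 1.609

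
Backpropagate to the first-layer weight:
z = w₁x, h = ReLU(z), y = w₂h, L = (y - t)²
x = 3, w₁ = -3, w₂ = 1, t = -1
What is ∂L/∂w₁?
∂L/∂w₁ = 0

Forward pass:
z = w₁x = -3×3 = -9
h = ReLU(-9) = 0
y = w₂h = 1×0 = 0

Backward pass:
∂L/∂y = 2(y - t) = 2(0 - -1) = 2
∂y/∂h = w₂ = 1
∂h/∂z = 0 (ReLU derivative)
∂z/∂w₁ = x = 3

∂L/∂w₁ = 2 × 1 × 0 × 3 = 0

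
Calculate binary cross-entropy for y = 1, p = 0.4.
L = 0.9163

L = -1·log(0.4) - 0·log(0.6) = -log(0.4) = 0.9163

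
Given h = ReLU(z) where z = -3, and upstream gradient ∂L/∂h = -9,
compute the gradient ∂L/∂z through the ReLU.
∂L/∂z = 0

h = ReLU(-3) = 0
Since z < 0: ∂h/∂z = 0
∂L/∂z = ∂L/∂h · ∂h/∂z = -9 × 0 = 0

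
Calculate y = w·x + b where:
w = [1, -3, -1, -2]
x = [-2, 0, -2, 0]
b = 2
y = 2

y = (1)(-2) + (-3)(0) + (-1)(-2) + (-2)(0) + 2 = 2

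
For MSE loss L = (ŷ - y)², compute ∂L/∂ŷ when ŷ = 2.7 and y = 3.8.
∂L/∂ŷ = -2.2

∂L/∂ŷ = 2(ŷ - y) = 2(2.7 - 3.8) = 2(-1.1) = -2.2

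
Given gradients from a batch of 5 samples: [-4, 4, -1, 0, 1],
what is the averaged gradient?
Average gradient = 0

Average = (1/5)(-4 + 4 + -1 + 0 + 1) = 0/5 = 0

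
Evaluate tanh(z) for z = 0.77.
0.6469

tanh(0.77) = (e^(0.77) - e^(-0.77))/(e^(0.77) + e^(-0.77)) = 0.6469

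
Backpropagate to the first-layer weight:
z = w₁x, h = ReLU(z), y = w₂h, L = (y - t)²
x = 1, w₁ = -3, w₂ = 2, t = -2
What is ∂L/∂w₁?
∂L/∂w₁ = 0

Forward pass:
z = w₁x = -3×1 = -3
h = ReLU(-3) = 0
y = w₂h = 2×0 = 0

Backward pass:
∂L/∂y = 2(y - t) = 2(0 - -2) = 4
∂y/∂h = w₂ = 2
∂h/∂z = 0 (ReLU derivative)
∂z/∂w₁ = x = 1

∂L/∂w₁ = 4 × 2 × 0 × 1 = 0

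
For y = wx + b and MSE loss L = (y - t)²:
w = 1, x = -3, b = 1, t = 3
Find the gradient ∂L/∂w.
∂L/∂w = 30

y = wx + b = (1)(-3) + 1 = -2
∂L/∂y = 2(y - t) = 2(-2 - 3) = -10
∂y/∂w = x = -3
∂L/∂w = ∂L/∂y · ∂y/∂w = -10 × -3 = 30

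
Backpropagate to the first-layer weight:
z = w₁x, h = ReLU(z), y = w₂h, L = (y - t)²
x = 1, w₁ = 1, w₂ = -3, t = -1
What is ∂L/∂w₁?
∂L/∂w₁ = 12

Forward pass:
z = w₁x = 1×1 = 1
h = ReLU(1) = 1
y = w₂h = -3×1 = -3

Backward pass:
∂L/∂y = 2(y - t) = 2(-3 - -1) = -4
∂y/∂h = w₂ = -3
∂h/∂z = 1 (ReLU derivative)
∂z/∂w₁ = x = 1

∂L/∂w₁ = -4 × -3 × 1 × 1 = 12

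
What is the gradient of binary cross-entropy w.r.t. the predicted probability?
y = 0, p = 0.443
∂L/∂p = 1.795

∂L/∂p = -y/p + (1-y)/(1-p) = 0 + 1/0.557 = 1.795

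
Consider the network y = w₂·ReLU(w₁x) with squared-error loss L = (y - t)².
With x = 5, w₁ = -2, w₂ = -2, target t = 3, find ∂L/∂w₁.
∂L/∂w₁ = 0

Forward pass:
z = w₁x = -2×5 = -10
h = ReLU(-10) = 0
y = w₂h = -2×0 = 0

Backward pass:
∂L/∂y = 2(y - t) = 2(0 - 3) = -6
∂y/∂h = w₂ = -2
∂h/∂z = 0 (ReLU derivative)
∂z/∂w₁ = x = 5

∂L/∂w₁ = -6 × -2 × 0 × 5 = 0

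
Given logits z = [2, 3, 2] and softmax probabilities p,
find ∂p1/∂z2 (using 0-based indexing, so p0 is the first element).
∂p1/∂z2 = -0.1221

p = softmax(z) = [0.2119, 0.5761, 0.2119]
p1 = 0.5761, p2 = 0.2119

∂p1/∂z2 = -p1 × p2 = -0.5761 × 0.2119 = -0.1221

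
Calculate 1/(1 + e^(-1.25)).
0.7773

sigmoid(1.25) = 1/(1 + e^(-1.25)) = 1/(1 + 0.2865) = 0.7773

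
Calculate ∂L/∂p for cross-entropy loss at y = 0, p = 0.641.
∂L/∂p = 2.786

∂L/∂p = -y/p + (1-y)/(1-p) = 0 + 1/0.359 = 2.786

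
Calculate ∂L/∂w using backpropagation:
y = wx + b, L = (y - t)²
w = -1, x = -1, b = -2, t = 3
∂L/∂w = 8

y = wx + b = (-1)(-1) + -2 = -1
∂L/∂y = 2(y - t) = 2(-1 - 3) = -8
∂y/∂w = x = -1
∂L/∂w = ∂L/∂y · ∂y/∂w = -8 × -1 = 8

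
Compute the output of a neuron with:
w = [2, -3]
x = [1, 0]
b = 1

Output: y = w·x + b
y = 3

y = (2)(1) + (-3)(0) + 1 = 3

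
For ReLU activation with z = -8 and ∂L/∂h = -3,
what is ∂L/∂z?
∂L/∂z = 0

h = ReLU(-8) = 0
Since z < 0: ∂h/∂z = 0
∂L/∂z = ∂L/∂h · ∂h/∂z = -3 × 0 = 0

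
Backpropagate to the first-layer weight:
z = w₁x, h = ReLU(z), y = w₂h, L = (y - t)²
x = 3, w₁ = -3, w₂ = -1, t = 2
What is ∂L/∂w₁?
∂L/∂w₁ = 0

Forward pass:
z = w₁x = -3×3 = -9
h = ReLU(-9) = 0
y = w₂h = -1×0 = 0

Backward pass:
∂L/∂y = 2(y - t) = 2(0 - 2) = -4
∂y/∂h = w₂ = -1
∂h/∂z = 0 (ReLU derivative)
∂z/∂w₁ = x = 3

∂L/∂w₁ = -4 × -1 × 0 × 3 = 0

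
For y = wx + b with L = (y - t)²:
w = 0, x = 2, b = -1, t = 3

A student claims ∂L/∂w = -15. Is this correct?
Incorrect

y = (0)(2) + -1 = -1
∂L/∂y = 2(y - t) = 2(-1 - 3) = -8
∂y/∂w = x = 2
∂L/∂w = -8 × 2 = -16

Claimed value: -15
Incorrect: The correct gradient is -16.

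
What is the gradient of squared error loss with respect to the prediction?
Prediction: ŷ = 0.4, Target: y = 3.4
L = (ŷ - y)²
∂L/∂ŷ = -6.0

∂L/∂ŷ = 2(ŷ - y) = 2(0.4 - 3.4) = 2(-3.0) = -6.0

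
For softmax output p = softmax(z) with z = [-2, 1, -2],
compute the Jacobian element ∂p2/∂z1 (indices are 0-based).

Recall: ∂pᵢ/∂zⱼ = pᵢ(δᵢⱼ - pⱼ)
∂p2/∂z1 = -0.04118

p = softmax(z) = [0.04528, 0.9094, 0.04528]
p2 = 0.04528, p1 = 0.9094

∂p2/∂z1 = -p2 × p1 = -0.04528 × 0.9094 = -0.04118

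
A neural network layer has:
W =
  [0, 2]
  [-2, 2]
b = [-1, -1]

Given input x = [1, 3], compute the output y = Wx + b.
y = [5, 3]

Wx = [0×1 + 2×3, -2×1 + 2×3]
   = [6, 4]
y = Wx + b = [6 + -1, 4 + -1] = [5, 3]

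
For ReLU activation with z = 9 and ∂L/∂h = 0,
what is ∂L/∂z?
∂L/∂z = 0

h = ReLU(9) = 9
Since z > 0: ∂h/∂z = 1
∂L/∂z = ∂L/∂h · ∂h/∂z = 0 × 1 = 0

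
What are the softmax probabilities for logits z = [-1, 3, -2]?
p = [0.0179, 0.9756, 0.0066]

exp(z) = [0.3679, 20.09, 0.1353]
Sum = 20.59
p = [0.0179, 0.9756, 0.0066]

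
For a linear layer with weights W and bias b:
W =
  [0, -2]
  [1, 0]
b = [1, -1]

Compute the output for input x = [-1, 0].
y = [1, -2]

Wx = [0×-1 + -2×0, 1×-1 + 0×0]
   = [0, -1]
y = Wx + b = [0 + 1, -1 + -1] = [1, -2]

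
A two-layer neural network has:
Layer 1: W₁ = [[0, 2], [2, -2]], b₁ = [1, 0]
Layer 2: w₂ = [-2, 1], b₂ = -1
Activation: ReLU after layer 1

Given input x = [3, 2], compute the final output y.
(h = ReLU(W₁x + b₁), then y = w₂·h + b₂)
y = -9

Layer 1 pre-activation: z₁ = [5, 2]
After ReLU: h = [5, 2]
Layer 2 output: y = -2×5 + 1×2 + -1 = -9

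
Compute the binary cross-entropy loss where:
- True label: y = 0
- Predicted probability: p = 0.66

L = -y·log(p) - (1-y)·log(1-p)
L = 1.079

L = -0·log(0.66) - 1·log(0.34) = -log(0.34) = 1.079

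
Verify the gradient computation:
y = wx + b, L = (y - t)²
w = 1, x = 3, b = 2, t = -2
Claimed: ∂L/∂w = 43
Incorrect

y = (1)(3) + 2 = 5
∂L/∂y = 2(y - t) = 2(5 - -2) = 14
∂y/∂w = x = 3
∂L/∂w = 14 × 3 = 42

Claimed value: 43
Incorrect: The correct gradient is 42.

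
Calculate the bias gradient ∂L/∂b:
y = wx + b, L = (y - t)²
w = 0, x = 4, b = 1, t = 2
∂L/∂b = -2

y = wx + b = (0)(4) + 1 = 1
∂L/∂y = 2(y - t) = 2(1 - 2) = -2
∂y/∂b = 1
∂L/∂b = ∂L/∂y · ∂y/∂b = -2 × 1 = -2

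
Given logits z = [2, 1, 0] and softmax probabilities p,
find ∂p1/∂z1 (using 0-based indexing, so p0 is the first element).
∂p1/∂z1 = 0.1848

p = softmax(z) = [0.6652, 0.2447, 0.09003]
p1 = 0.2447

∂p1/∂z1 = p1(1 - p1) = 0.2447 × (1 - 0.2447) = 0.1848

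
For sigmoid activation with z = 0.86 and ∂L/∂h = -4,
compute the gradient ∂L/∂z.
∂L/∂z = -0.8357

σ(0.86) = 0.7027
σ'(0.86) = σ(0.86)(1 - σ(0.86)) = 0.7027 × 0.2973 = 0.2089
∂L/∂z = ∂L/∂h · σ'(z) = -4 × 0.2089 = -0.8357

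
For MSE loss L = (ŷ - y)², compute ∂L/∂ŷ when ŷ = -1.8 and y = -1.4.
∂L/∂ŷ = -0.8

∂L/∂ŷ = 2(ŷ - y) = 2(-1.8 - -1.4) = 2(-0.4) = -0.8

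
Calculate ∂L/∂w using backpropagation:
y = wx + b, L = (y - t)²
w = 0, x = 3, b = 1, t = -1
∂L/∂w = 12

y = wx + b = (0)(3) + 1 = 1
∂L/∂y = 2(y - t) = 2(1 - -1) = 4
∂y/∂w = x = 3
∂L/∂w = ∂L/∂y · ∂y/∂w = 4 × 3 = 12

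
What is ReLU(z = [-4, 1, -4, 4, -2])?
h = [0, 1, 0, 4, 0]

ReLU applied element-wise: max(0,-4)=0, max(0,1)=1, max(0,-4)=0, max(0,4)=4, max(0,-2)=0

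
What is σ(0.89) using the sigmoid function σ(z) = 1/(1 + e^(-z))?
0.7089

sigmoid(0.89) = 1/(1 + e^(-0.89)) = 1/(1 + 0.4107) = 0.7089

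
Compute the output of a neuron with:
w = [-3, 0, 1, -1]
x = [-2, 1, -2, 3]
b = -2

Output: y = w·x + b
y = -1

y = (-3)(-2) + (0)(1) + (1)(-2) + (-1)(3) + -2 = -1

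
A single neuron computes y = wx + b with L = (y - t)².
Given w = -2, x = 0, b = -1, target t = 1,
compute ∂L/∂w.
∂L/∂w = 0

y = wx + b = (-2)(0) + -1 = -1
∂L/∂y = 2(y - t) = 2(-1 - 1) = -4
∂y/∂w = x = 0
∂L/∂w = ∂L/∂y · ∂y/∂w = -4 × 0 = 0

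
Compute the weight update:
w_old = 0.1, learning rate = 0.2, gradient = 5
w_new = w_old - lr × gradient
w_new = -0.9

w_new = w - η·∂L/∂w = 0.1 - 0.2×(5) = 0.1 - (1) = -0.9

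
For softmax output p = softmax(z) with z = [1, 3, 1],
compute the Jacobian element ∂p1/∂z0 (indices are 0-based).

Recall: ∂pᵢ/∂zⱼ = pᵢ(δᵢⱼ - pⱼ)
∂p1/∂z0 = -0.08382

p = softmax(z) = [0.1065, 0.787, 0.1065]
p1 = 0.787, p0 = 0.1065

∂p1/∂z0 = -p1 × p0 = -0.787 × 0.1065 = -0.08382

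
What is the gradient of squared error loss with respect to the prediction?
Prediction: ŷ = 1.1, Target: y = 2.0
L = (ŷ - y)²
∂L/∂ŷ = -1.8

∂L/∂ŷ = 2(ŷ - y) = 2(1.1 - 2.0) = 2(-0.9) = -1.8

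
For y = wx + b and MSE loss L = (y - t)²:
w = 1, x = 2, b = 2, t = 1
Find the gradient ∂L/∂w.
∂L/∂w = 12

y = wx + b = (1)(2) + 2 = 4
∂L/∂y = 2(y - t) = 2(4 - 1) = 6
∂y/∂w = x = 2
∂L/∂w = ∂L/∂y · ∂y/∂w = 6 × 2 = 12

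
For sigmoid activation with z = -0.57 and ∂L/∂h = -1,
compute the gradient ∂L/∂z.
∂L/∂z = -0.2307

σ(-0.57) = 0.3612
σ'(-0.57) = σ(-0.57)(1 - σ(-0.57)) = 0.3612 × 0.6388 = 0.2307
∂L/∂z = ∂L/∂h · σ'(z) = -1 × 0.2307 = -0.2307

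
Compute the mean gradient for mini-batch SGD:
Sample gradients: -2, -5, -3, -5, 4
Average gradient = -2.2

Average = (1/5)(-2 + -5 + -3 + -5 + 4) = -11/5 = -2.2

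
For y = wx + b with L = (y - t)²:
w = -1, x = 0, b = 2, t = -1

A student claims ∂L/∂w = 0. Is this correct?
Correct

y = (-1)(0) + 2 = 2
∂L/∂y = 2(y - t) = 2(2 - -1) = 6
∂y/∂w = x = 0
∂L/∂w = 6 × 0 = 0

Claimed value: 0
Correct: The correct gradient is 0.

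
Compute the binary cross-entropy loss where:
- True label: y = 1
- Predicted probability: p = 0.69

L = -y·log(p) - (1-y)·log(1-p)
L = 0.3711

L = -1·log(0.69) - 0·log(0.31) = -log(0.69) = 0.3711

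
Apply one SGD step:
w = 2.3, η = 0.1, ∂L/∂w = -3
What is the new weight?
w_new = 2.6

w_new = w - η·∂L/∂w = 2.3 - 0.1×(-3) = 2.3 - (-0.3) = 2.6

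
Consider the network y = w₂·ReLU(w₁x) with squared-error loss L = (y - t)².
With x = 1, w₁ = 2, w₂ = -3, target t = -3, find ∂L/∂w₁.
∂L/∂w₁ = 18

Forward pass:
z = w₁x = 2×1 = 2
h = ReLU(2) = 2
y = w₂h = -3×2 = -6

Backward pass:
∂L/∂y = 2(y - t) = 2(-6 - -3) = -6
∂y/∂h = w₂ = -3
∂h/∂z = 1 (ReLU derivative)
∂z/∂w₁ = x = 1

∂L/∂w₁ = -6 × -3 × 1 × 1 = 18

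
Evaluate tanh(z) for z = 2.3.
0.9801

tanh(2.3) = (e^(2.3) - e^(-2.3))/(e^(2.3) + e^(-2.3)) = 0.9801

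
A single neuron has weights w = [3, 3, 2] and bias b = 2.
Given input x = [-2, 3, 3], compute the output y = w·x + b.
y = 11

y = (3)(-2) + (3)(3) + (2)(3) + 2 = 11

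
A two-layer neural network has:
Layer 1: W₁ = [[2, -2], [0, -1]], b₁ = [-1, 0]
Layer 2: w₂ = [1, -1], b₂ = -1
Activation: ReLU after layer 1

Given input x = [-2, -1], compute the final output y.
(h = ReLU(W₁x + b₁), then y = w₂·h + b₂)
y = -2

Layer 1 pre-activation: z₁ = [-3, 1]
After ReLU: h = [0, 1]
Layer 2 output: y = 1×0 + -1×1 + -1 = -2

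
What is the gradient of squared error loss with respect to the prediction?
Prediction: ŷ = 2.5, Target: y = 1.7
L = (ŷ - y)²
∂L/∂ŷ = 1.6

∂L/∂ŷ = 2(ŷ - y) = 2(2.5 - 1.7) = 2(0.8) = 1.6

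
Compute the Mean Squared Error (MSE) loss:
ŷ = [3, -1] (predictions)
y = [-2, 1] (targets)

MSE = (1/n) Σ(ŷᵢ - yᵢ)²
MSE = 14.5

MSE = (1/2)((3--2)² + (-1-1)²) = (1/2)(25 + 4) = 14.5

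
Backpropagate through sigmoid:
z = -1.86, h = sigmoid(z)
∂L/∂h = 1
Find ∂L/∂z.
∂L/∂z = 0.1166

σ(-1.86) = 0.1347
σ'(-1.86) = σ(-1.86)(1 - σ(-1.86)) = 0.1347 × 0.8653 = 0.1166
∂L/∂z = ∂L/∂h · σ'(z) = 1 × 0.1166 = 0.1166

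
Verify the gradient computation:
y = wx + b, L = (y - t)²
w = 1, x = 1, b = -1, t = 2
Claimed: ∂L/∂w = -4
Correct

y = (1)(1) + -1 = 0
∂L/∂y = 2(y - t) = 2(0 - 2) = -4
∂y/∂w = x = 1
∂L/∂w = -4 × 1 = -4

Claimed value: -4
Correct: The correct gradient is -4.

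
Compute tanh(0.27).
0.2636

tanh(0.27) = (e^(0.27) - e^(-0.27))/(e^(0.27) + e^(-0.27)) = 0.2636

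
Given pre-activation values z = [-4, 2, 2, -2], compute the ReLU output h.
h = [0, 2, 2, 0]

ReLU applied element-wise: max(0,-4)=0, max(0,2)=2, max(0,2)=2, max(0,-2)=0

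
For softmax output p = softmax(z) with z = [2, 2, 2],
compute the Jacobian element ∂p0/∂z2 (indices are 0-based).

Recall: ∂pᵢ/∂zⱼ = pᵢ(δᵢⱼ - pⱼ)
∂p0/∂z2 = -0.1111

p = softmax(z) = [0.3333, 0.3333, 0.3333]
p0 = 0.3333, p2 = 0.3333

∂p0/∂z2 = -p0 × p2 = -0.3333 × 0.3333 = -0.1111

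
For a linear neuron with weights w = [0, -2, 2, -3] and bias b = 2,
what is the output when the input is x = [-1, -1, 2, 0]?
y = 8

y = (0)(-1) + (-2)(-1) + (2)(2) + (-3)(0) + 2 = 8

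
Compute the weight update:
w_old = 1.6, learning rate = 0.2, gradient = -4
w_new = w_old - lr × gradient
w_new = 2.4

w_new = w - η·∂L/∂w = 1.6 - 0.2×(-4) = 1.6 - (-0.8) = 2.4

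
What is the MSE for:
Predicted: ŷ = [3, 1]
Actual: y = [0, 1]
MSE = 4.5

MSE = (1/2)((3-0)² + (1-1)²) = (1/2)(9 + 0) = 4.5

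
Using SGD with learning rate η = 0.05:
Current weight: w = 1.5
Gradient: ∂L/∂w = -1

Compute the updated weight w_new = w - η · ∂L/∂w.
w_new = 1.55

w_new = w - η·∂L/∂w = 1.5 - 0.05×(-1) = 1.5 - (-0.05) = 1.55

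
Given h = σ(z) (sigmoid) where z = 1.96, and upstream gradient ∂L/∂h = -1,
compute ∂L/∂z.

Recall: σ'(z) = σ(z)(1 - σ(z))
∂L/∂z = -0.1082

σ(1.96) = 0.8765
σ'(1.96) = σ(1.96)(1 - σ(1.96)) = 0.8765 × 0.1235 = 0.1082
∂L/∂z = ∂L/∂h · σ'(z) = -1 × 0.1082 = -0.1082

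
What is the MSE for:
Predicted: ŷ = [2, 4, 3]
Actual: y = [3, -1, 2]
MSE = 9

MSE = (1/3)((2-3)² + (4--1)² + (3-2)²) = (1/3)(1 + 25 + 1) = 9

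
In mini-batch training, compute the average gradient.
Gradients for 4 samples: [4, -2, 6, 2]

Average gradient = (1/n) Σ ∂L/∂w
Average gradient = 2.5

Average = (1/4)(4 + -2 + 6 + 2) = 10/4 = 2.5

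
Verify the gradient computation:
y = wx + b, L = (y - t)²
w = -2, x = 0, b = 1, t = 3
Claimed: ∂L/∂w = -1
Incorrect

y = (-2)(0) + 1 = 1
∂L/∂y = 2(y - t) = 2(1 - 3) = -4
∂y/∂w = x = 0
∂L/∂w = -4 × 0 = 0

Claimed value: -1
Incorrect: The correct gradient is 0.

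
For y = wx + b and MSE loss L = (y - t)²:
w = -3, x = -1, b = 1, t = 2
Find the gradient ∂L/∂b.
∂L/∂b = 4

y = wx + b = (-3)(-1) + 1 = 4
∂L/∂y = 2(y - t) = 2(4 - 2) = 4
∂y/∂b = 1
∂L/∂b = ∂L/∂y · ∂y/∂b = 4 × 1 = 4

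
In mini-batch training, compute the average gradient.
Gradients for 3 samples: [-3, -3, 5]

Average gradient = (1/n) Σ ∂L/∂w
Average gradient = -0.3333

Average = (1/3)(-3 + -3 + 5) = -1/3 = -0.3333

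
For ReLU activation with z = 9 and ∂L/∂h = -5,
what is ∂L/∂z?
∂L/∂z = -5

h = ReLU(9) = 9
Since z > 0: ∂h/∂z = 1
∂L/∂z = ∂L/∂h · ∂h/∂z = -5 × 1 = -5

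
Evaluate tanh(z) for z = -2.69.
-0.9908

tanh(-2.69) = (e^(-2.69) - e^(2.69))/(e^(-2.69) + e^(2.69)) = -0.9908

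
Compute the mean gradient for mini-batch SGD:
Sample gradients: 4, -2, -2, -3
Average gradient = -0.75

Average = (1/4)(4 + -2 + -2 + -3) = -3/4 = -0.75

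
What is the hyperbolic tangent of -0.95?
-0.7398

tanh(-0.95) = (e^(-0.95) - e^(0.95))/(e^(-0.95) + e^(0.95)) = -0.7398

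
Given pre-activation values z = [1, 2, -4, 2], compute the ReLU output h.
h = [1, 2, 0, 2]

ReLU applied element-wise: max(0,1)=1, max(0,2)=2, max(0,-4)=0, max(0,2)=2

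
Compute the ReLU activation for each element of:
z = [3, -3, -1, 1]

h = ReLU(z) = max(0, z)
h = [3, 0, 0, 1]

ReLU applied element-wise: max(0,3)=3, max(0,-3)=0, max(0,-1)=0, max(0,1)=1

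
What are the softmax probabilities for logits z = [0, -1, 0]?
p = [0.4223, 0.1554, 0.4223]

exp(z) = [1, 0.3679, 1]
Sum = 2.368
p = [0.4223, 0.1554, 0.4223]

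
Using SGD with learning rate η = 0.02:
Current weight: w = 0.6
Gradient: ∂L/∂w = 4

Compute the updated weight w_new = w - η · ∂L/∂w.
w_new = 0.52

w_new = w - η·∂L/∂w = 0.6 - 0.02×(4) = 0.6 - (0.08) = 0.52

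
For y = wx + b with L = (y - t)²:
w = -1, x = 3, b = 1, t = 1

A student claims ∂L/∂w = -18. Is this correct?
Correct

y = (-1)(3) + 1 = -2
∂L/∂y = 2(y - t) = 2(-2 - 1) = -6
∂y/∂w = x = 3
∂L/∂w = -6 × 3 = -18

Claimed value: -18
Correct: The correct gradient is -18.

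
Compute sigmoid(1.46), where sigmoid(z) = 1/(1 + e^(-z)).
0.8115

sigmoid(1.46) = 1/(1 + e^(-1.46)) = 1/(1 + 0.2322) = 0.8115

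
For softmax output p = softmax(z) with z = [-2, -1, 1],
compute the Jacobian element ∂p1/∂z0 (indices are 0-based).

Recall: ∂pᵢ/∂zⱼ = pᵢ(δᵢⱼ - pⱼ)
∂p1/∂z0 = -0.004797

p = softmax(z) = [0.04201, 0.1142, 0.8438]
p1 = 0.1142, p0 = 0.04201

∂p1/∂z0 = -p1 × p0 = -0.1142 × 0.04201 = -0.004797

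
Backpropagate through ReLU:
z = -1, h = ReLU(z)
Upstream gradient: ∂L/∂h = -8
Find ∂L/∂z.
∂L/∂z = 0

h = ReLU(-1) = 0
Since z < 0: ∂h/∂z = 0
∂L/∂z = ∂L/∂h · ∂h/∂z = -8 × 0 = 0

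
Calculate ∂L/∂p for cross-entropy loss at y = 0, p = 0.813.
∂L/∂p = 5.348

∂L/∂p = -y/p + (1-y)/(1-p) = 0 + 1/0.187 = 5.348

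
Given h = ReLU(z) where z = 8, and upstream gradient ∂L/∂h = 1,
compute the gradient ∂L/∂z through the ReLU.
∂L/∂z = 1

h = ReLU(8) = 8
Since z > 0: ∂h/∂z = 1
∂L/∂z = ∂L/∂h · ∂h/∂z = 1 × 1 = 1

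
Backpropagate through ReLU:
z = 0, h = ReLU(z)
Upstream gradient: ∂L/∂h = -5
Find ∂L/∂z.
∂L/∂z = 0

h = ReLU(0) = 0
At z = 0: ∂h/∂z = 0 (by convention)
∂L/∂z = ∂L/∂h · ∂h/∂z = -5 × 0 = 0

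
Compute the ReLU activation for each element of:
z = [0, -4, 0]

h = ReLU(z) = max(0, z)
h = [0, 0, 0]

ReLU applied element-wise: max(0,0)=0, max(0,-4)=0, max(0,0)=0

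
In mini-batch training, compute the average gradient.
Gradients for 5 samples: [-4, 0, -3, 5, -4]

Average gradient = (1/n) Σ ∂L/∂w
Average gradient = -1.2

Average = (1/5)(-4 + 0 + -3 + 5 + -4) = -6/5 = -1.2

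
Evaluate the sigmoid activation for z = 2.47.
0.922

sigmoid(2.47) = 1/(1 + e^(-2.47)) = 1/(1 + 0.08458) = 0.922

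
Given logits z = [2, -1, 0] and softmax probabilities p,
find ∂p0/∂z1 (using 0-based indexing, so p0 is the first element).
∂p0/∂z1 = -0.03545

p = softmax(z) = [0.8438, 0.04201, 0.1142]
p0 = 0.8438, p1 = 0.04201

∂p0/∂z1 = -p0 × p1 = -0.8438 × 0.04201 = -0.03545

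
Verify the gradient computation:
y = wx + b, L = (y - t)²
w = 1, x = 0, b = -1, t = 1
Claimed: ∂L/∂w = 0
Correct

y = (1)(0) + -1 = -1
∂L/∂y = 2(y - t) = 2(-1 - 1) = -4
∂y/∂w = x = 0
∂L/∂w = -4 × 0 = 0

Claimed value: 0
Correct: The correct gradient is 0.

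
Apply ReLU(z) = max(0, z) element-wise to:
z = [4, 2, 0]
h = [4, 2, 0]

ReLU applied element-wise: max(0,4)=4, max(0,2)=2, max(0,0)=0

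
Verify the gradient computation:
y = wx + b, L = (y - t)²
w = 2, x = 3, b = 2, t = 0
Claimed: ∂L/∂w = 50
Incorrect

y = (2)(3) + 2 = 8
∂L/∂y = 2(y - t) = 2(8 - 0) = 16
∂y/∂w = x = 3
∂L/∂w = 16 × 3 = 48

Claimed value: 50
Incorrect: The correct gradient is 48.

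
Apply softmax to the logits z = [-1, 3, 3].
p = [0.0091, 0.4955, 0.4955]

exp(z) = [0.3679, 20.09, 20.09]
Sum = 40.54
p = [0.0091, 0.4955, 0.4955]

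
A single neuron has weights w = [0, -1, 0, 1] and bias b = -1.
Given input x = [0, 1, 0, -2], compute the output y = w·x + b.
y = -4

y = (0)(0) + (-1)(1) + (0)(0) + (1)(-2) + -1 = -4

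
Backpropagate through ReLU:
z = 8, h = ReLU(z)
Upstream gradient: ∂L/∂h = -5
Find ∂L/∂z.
∂L/∂z = -5

h = ReLU(8) = 8
Since z > 0: ∂h/∂z = 1
∂L/∂z = ∂L/∂h · ∂h/∂z = -5 × 1 = -5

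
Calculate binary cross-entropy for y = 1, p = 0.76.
L = 0.2744

L = -1·log(0.76) - 0·log(0.24) = -log(0.76) = 0.2744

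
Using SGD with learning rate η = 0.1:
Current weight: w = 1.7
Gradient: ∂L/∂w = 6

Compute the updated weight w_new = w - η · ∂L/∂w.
w_new = 1.1

w_new = w - η·∂L/∂w = 1.7 - 0.1×(6) = 1.7 - (0.6) = 1.1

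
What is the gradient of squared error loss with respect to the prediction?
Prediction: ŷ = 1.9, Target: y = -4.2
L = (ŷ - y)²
∂L/∂ŷ = 12.2

∂L/∂ŷ = 2(ŷ - y) = 2(1.9 - -4.2) = 2(6.1) = 12.2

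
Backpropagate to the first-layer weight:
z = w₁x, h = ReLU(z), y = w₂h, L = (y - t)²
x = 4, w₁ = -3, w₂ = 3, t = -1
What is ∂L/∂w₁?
∂L/∂w₁ = 0

Forward pass:
z = w₁x = -3×4 = -12
h = ReLU(-12) = 0
y = w₂h = 3×0 = 0

Backward pass:
∂L/∂y = 2(y - t) = 2(0 - -1) = 2
∂y/∂h = w₂ = 3
∂h/∂z = 0 (ReLU derivative)
∂z/∂w₁ = x = 4

∂L/∂w₁ = 2 × 3 × 0 × 4 = 0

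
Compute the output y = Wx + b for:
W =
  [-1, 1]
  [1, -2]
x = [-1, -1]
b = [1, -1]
y = [1, 0]

Wx = [-1×-1 + 1×-1, 1×-1 + -2×-1]
   = [0, 1]
y = Wx + b = [0 + 1, 1 + -1] = [1, 0]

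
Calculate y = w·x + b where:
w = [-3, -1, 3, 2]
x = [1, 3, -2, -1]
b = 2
y = -12

y = (-3)(1) + (-1)(3) + (3)(-2) + (2)(-1) + 2 = -12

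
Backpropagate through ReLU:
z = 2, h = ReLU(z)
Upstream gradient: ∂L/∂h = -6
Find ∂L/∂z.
∂L/∂z = -6

h = ReLU(2) = 2
Since z > 0: ∂h/∂z = 1
∂L/∂z = ∂L/∂h · ∂h/∂z = -6 × 1 = -6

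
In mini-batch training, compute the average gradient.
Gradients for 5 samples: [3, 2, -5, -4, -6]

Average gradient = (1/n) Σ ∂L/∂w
Average gradient = -2

Average = (1/5)(3 + 2 + -5 + -4 + -6) = -10/5 = -2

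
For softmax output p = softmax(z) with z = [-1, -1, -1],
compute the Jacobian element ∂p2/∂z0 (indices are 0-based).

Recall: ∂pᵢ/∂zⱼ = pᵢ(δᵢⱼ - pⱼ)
∂p2/∂z0 = -0.1111

p = softmax(z) = [0.3333, 0.3333, 0.3333]
p2 = 0.3333, p0 = 0.3333

∂p2/∂z0 = -p2 × p0 = -0.3333 × 0.3333 = -0.1111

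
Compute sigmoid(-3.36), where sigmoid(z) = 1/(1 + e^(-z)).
0.03357

sigmoid(-3.36) = 1/(1 + e^(3.36)) = 1/(1 + 28.79) = 0.03357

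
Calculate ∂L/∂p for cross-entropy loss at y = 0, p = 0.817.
∂L/∂p = 5.464

∂L/∂p = -y/p + (1-y)/(1-p) = 0 + 1/0.183 = 5.464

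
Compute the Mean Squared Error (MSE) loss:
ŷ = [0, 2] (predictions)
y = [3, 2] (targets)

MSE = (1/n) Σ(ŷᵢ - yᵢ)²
MSE = 4.5

MSE = (1/2)((0-3)² + (2-2)²) = (1/2)(9 + 0) = 4.5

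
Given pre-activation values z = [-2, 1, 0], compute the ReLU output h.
h = [0, 1, 0]

ReLU applied element-wise: max(0,-2)=0, max(0,1)=1, max(0,0)=0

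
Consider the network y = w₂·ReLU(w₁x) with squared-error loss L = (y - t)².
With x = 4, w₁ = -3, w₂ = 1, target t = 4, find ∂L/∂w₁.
∂L/∂w₁ = 0

Forward pass:
z = w₁x = -3×4 = -12
h = ReLU(-12) = 0
y = w₂h = 1×0 = 0

Backward pass:
∂L/∂y = 2(y - t) = 2(0 - 4) = -8
∂y/∂h = w₂ = 1
∂h/∂z = 0 (ReLU derivative)
∂z/∂w₁ = x = 4

∂L/∂w₁ = -8 × 1 × 0 × 4 = 0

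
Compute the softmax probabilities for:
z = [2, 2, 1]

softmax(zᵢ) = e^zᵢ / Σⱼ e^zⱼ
p = [0.4223, 0.4223, 0.1554]

exp(z) = [7.389, 7.389, 2.718]
Sum = 17.5
p = [0.4223, 0.4223, 0.1554]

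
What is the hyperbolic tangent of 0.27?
0.2636

tanh(0.27) = (e^(0.27) - e^(-0.27))/(e^(0.27) + e^(-0.27)) = 0.2636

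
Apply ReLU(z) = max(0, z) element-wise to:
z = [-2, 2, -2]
h = [0, 2, 0]

ReLU applied element-wise: max(0,-2)=0, max(0,2)=2, max(0,-2)=0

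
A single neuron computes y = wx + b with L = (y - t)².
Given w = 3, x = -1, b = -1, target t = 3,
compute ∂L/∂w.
∂L/∂w = 14

y = wx + b = (3)(-1) + -1 = -4
∂L/∂y = 2(y - t) = 2(-4 - 3) = -14
∂y/∂w = x = -1
∂L/∂w = ∂L/∂y · ∂y/∂w = -14 × -1 = 14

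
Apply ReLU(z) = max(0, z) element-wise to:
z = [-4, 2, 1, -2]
h = [0, 2, 1, 0]

ReLU applied element-wise: max(0,-4)=0, max(0,2)=2, max(0,1)=1, max(0,-2)=0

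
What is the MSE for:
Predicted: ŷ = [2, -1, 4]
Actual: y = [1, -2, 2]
MSE = 2

MSE = (1/3)((2-1)² + (-1--2)² + (4-2)²) = (1/3)(1 + 1 + 4) = 2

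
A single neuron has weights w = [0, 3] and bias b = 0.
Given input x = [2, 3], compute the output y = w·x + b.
y = 9

y = (0)(2) + (3)(3) + 0 = 9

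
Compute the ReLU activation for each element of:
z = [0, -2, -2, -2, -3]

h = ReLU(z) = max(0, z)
h = [0, 0, 0, 0, 0]

ReLU applied element-wise: max(0,0)=0, max(0,-2)=0, max(0,-2)=0, max(0,-2)=0, max(0,-3)=0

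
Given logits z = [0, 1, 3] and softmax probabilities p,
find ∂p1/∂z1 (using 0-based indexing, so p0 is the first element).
∂p1/∂z1 = 0.1012

p = softmax(z) = [0.04201, 0.1142, 0.8438]
p1 = 0.1142

∂p1/∂z1 = p1(1 - p1) = 0.1142 × (1 - 0.1142) = 0.1012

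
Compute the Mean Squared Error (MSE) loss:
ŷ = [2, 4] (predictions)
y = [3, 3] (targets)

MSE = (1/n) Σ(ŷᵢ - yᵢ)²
MSE = 1

MSE = (1/2)((2-3)² + (4-3)²) = (1/2)(1 + 1) = 1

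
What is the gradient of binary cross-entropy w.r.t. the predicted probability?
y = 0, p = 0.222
∂L/∂p = 1.285

∂L/∂p = -y/p + (1-y)/(1-p) = 0 + 1/0.778 = 1.285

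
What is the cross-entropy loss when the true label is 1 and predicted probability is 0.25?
L = 1.386

L = -1·log(0.25) - 0·log(0.75) = -log(0.25) = 1.386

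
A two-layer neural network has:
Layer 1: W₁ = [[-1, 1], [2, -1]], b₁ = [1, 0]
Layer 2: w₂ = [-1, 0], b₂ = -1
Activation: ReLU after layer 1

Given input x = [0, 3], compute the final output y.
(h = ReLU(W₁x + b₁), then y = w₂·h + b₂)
y = -5

Layer 1 pre-activation: z₁ = [4, -3]
After ReLU: h = [4, 0]
Layer 2 output: y = -1×4 + 0×0 + -1 = -5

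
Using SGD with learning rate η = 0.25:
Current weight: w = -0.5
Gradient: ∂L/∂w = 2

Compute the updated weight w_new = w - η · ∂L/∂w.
w_new = -1

w_new = w - η·∂L/∂w = -0.5 - 0.25×(2) = -0.5 - (0.5) = -1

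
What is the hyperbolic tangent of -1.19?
-0.8306

tanh(-1.19) = (e^(-1.19) - e^(1.19))/(e^(-1.19) + e^(1.19)) = -0.8306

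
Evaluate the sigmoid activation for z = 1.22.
0.7721

sigmoid(1.22) = 1/(1 + e^(-1.22)) = 1/(1 + 0.2952) = 0.7721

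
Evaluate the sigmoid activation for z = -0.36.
0.411

sigmoid(-0.36) = 1/(1 + e^(0.36)) = 1/(1 + 1.433) = 0.411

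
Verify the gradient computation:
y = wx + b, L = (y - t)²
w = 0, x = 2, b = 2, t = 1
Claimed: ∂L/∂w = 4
Correct

y = (0)(2) + 2 = 2
∂L/∂y = 2(y - t) = 2(2 - 1) = 2
∂y/∂w = x = 2
∂L/∂w = 2 × 2 = 4

Claimed value: 4
Correct: The correct gradient is 4.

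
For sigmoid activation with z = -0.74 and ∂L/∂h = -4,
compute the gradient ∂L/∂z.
∂L/∂z = -0.8747

σ(-0.74) = 0.323
σ'(-0.74) = σ(-0.74)(1 - σ(-0.74)) = 0.323 × 0.677 = 0.2187
∂L/∂z = ∂L/∂h · σ'(z) = -4 × 0.2187 = -0.8747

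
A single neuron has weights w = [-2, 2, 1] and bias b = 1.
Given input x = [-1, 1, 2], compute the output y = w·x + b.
y = 7

y = (-2)(-1) + (2)(1) + (1)(2) + 1 = 7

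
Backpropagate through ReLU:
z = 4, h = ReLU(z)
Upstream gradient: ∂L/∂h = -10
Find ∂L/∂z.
∂L/∂z = -10

h = ReLU(4) = 4
Since z > 0: ∂h/∂z = 1
∂L/∂z = ∂L/∂h · ∂h/∂z = -10 × 1 = -10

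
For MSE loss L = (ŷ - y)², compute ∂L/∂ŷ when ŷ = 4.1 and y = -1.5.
∂L/∂ŷ = 11.2

∂L/∂ŷ = 2(ŷ - y) = 2(4.1 - -1.5) = 2(5.6) = 11.2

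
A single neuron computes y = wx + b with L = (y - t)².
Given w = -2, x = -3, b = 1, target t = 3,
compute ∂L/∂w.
∂L/∂w = -24

y = wx + b = (-2)(-3) + 1 = 7
∂L/∂y = 2(y - t) = 2(7 - 3) = 8
∂y/∂w = x = -3
∂L/∂w = ∂L/∂y · ∂y/∂w = 8 × -3 = -24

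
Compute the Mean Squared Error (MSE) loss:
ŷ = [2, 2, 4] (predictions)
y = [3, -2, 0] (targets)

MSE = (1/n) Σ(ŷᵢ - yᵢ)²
MSE = 11

MSE = (1/3)((2-3)² + (2--2)² + (4-0)²) = (1/3)(1 + 16 + 16) = 11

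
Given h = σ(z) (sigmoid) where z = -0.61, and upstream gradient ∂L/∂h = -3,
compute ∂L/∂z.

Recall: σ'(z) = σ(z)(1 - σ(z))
∂L/∂z = -0.6843

σ(-0.61) = 0.3521
σ'(-0.61) = σ(-0.61)(1 - σ(-0.61)) = 0.3521 × 0.6479 = 0.2281
∂L/∂z = ∂L/∂h · σ'(z) = -3 × 0.2281 = -0.6843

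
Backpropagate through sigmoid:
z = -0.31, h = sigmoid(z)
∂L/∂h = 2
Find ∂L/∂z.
∂L/∂z = 0.4882

σ(-0.31) = 0.4231
σ'(-0.31) = σ(-0.31)(1 - σ(-0.31)) = 0.4231 × 0.5769 = 0.2441
∂L/∂z = ∂L/∂h · σ'(z) = 2 × 0.2441 = 0.4882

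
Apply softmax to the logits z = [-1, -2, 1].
p = [0.1142, 0.042, 0.8438]

exp(z) = [0.3679, 0.1353, 2.718]
Sum = 3.221
p = [0.1142, 0.042, 0.8438]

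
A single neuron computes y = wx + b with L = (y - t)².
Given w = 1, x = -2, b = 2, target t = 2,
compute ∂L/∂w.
∂L/∂w = 8

y = wx + b = (1)(-2) + 2 = 0
∂L/∂y = 2(y - t) = 2(0 - 2) = -4
∂y/∂w = x = -2
∂L/∂w = ∂L/∂y · ∂y/∂w = -4 × -2 = 8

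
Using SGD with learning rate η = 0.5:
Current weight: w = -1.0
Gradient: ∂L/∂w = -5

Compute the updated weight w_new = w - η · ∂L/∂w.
w_new = 1.5

w_new = w - η·∂L/∂w = -1.0 - 0.5×(-5) = -1.0 - (-2.5) = 1.5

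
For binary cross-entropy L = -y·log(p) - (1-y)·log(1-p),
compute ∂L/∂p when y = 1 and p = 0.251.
∂L/∂p = -3.984

∂L/∂p = -y/p + (1-y)/(1-p) = -1/0.251 + 0 = -3.984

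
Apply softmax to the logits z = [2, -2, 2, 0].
p = [0.4643, 0.0085, 0.4643, 0.0628]

exp(z) = [7.389, 0.1353, 7.389, 1]
Sum = 15.91
p = [0.4643, 0.0085, 0.4643, 0.0628]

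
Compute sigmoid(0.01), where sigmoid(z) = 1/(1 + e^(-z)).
0.5025

sigmoid(0.01) = 1/(1 + e^(-0.01)) = 1/(1 + 0.99) = 0.5025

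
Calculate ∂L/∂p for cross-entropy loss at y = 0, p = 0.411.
∂L/∂p = 1.698

∂L/∂p = -y/p + (1-y)/(1-p) = 0 + 1/0.589 = 1.698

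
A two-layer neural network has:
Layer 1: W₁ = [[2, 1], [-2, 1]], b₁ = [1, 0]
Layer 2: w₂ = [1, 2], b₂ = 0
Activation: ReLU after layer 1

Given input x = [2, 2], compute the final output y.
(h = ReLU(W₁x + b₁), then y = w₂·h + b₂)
y = 7

Layer 1 pre-activation: z₁ = [7, -2]
After ReLU: h = [7, 0]
Layer 2 output: y = 1×7 + 2×0 + 0 = 7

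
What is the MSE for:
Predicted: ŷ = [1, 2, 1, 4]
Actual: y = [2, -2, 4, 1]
MSE = 8.75

MSE = (1/4)((1-2)² + (2--2)² + (1-4)² + (4-1)²) = (1/4)(1 + 16 + 9 + 9) = 8.75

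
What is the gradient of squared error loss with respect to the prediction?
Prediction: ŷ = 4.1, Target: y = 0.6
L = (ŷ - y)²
∂L/∂ŷ = 7.0

∂L/∂ŷ = 2(ŷ - y) = 2(4.1 - 0.6) = 2(3.5) = 7.0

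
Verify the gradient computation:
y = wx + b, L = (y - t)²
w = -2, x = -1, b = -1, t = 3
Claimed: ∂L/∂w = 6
Incorrect

y = (-2)(-1) + -1 = 1
∂L/∂y = 2(y - t) = 2(1 - 3) = -4
∂y/∂w = x = -1
∂L/∂w = -4 × -1 = 4

Claimed value: 6
Incorrect: The correct gradient is 4.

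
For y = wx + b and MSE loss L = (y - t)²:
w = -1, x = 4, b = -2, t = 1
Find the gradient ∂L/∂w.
∂L/∂w = -56

y = wx + b = (-1)(4) + -2 = -6
∂L/∂y = 2(y - t) = 2(-6 - 1) = -14
∂y/∂w = x = 4
∂L/∂w = ∂L/∂y · ∂y/∂w = -14 × 4 = -56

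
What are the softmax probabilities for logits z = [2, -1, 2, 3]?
p = [0.2097, 0.0104, 0.2097, 0.5701]

exp(z) = [7.389, 0.3679, 7.389, 20.09]
Sum = 35.23
p = [0.2097, 0.0104, 0.2097, 0.5701]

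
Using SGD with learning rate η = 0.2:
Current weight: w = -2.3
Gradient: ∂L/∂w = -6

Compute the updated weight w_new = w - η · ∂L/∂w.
w_new = -1.1

w_new = w - η·∂L/∂w = -2.3 - 0.2×(-6) = -2.3 - (-1.2) = -1.1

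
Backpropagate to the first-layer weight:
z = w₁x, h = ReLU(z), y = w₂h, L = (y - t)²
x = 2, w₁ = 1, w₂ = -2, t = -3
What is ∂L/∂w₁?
∂L/∂w₁ = 8

Forward pass:
z = w₁x = 1×2 = 2
h = ReLU(2) = 2
y = w₂h = -2×2 = -4

Backward pass:
∂L/∂y = 2(y - t) = 2(-4 - -3) = -2
∂y/∂h = w₂ = -2
∂h/∂z = 1 (ReLU derivative)
∂z/∂w₁ = x = 2

∂L/∂w₁ = -2 × -2 × 1 × 2 = 8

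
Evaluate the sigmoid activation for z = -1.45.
0.19

sigmoid(-1.45) = 1/(1 + e^(1.45)) = 1/(1 + 4.263) = 0.19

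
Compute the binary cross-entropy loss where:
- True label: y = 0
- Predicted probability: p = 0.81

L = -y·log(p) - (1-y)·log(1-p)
L = 1.661

L = -0·log(0.81) - 1·log(0.19) = -log(0.19) = 1.661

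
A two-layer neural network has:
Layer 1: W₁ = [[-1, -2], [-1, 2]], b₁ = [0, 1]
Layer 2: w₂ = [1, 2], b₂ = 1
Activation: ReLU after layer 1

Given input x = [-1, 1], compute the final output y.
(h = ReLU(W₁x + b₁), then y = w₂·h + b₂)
y = 9

Layer 1 pre-activation: z₁ = [-1, 4]
After ReLU: h = [0, 4]
Layer 2 output: y = 1×0 + 2×4 + 1 = 9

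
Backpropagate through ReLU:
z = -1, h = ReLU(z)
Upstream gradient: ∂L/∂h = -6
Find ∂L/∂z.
∂L/∂z = 0

h = ReLU(-1) = 0
Since z < 0: ∂h/∂z = 0
∂L/∂z = ∂L/∂h · ∂h/∂z = -6 × 0 = 0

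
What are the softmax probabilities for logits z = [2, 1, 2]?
p = [0.4223, 0.1554, 0.4223]

exp(z) = [7.389, 2.718, 7.389]
Sum = 17.5
p = [0.4223, 0.1554, 0.4223]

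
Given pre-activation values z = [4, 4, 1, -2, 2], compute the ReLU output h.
h = [4, 4, 1, 0, 2]

ReLU applied element-wise: max(0,4)=4, max(0,4)=4, max(0,1)=1, max(0,-2)=0, max(0,2)=2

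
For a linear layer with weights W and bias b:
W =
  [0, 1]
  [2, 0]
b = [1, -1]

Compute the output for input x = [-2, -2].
y = [-1, -5]

Wx = [0×-2 + 1×-2, 2×-2 + 0×-2]
   = [-2, -4]
y = Wx + b = [-2 + 1, -4 + -1] = [-1, -5]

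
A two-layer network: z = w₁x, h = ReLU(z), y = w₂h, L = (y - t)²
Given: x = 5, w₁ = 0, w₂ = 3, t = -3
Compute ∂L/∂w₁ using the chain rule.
∂L/∂w₁ = 0

Forward pass:
z = w₁x = 0×5 = 0
h = ReLU(0) = 0
y = w₂h = 3×0 = 0

Backward pass:
∂L/∂y = 2(y - t) = 2(0 - -3) = 6
∂y/∂h = w₂ = 3
∂h/∂z = 0 (ReLU derivative)
∂z/∂w₁ = x = 5

∂L/∂w₁ = 6 × 3 × 0 × 5 = 0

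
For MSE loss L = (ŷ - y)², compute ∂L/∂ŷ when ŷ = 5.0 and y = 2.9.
∂L/∂ŷ = 4.2

∂L/∂ŷ = 2(ŷ - y) = 2(5.0 - 2.9) = 2(2.1) = 4.2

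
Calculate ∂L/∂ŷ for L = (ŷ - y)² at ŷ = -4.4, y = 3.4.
∂L/∂ŷ = -15.6

∂L/∂ŷ = 2(ŷ - y) = 2(-4.4 - 3.4) = 2(-7.8) = -15.6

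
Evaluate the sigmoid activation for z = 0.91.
0.713

sigmoid(0.91) = 1/(1 + e^(-0.91)) = 1/(1 + 0.4025) = 0.713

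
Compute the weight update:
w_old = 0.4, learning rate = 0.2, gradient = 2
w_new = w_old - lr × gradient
w_new = 0

w_new = w - η·∂L/∂w = 0.4 - 0.2×(2) = 0.4 - (0.4) = 0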